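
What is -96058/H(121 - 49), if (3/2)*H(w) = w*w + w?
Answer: -48029/1752 ≈ -27.414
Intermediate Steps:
H(w) = 2*w/3 + 2*w**2/3 (H(w) = 2*(w*w + w)/3 = 2*(w**2 + w)/3 = 2*(w + w**2)/3 = 2*w/3 + 2*w**2/3)
-96058/H(121 - 49) = -96058*3/(2*(1 + (121 - 49))*(121 - 49)) = -96058*1/(48*(1 + 72)) = -96058/((2/3)*72*73) = -96058/3504 = -96058*1/3504 = -48029/1752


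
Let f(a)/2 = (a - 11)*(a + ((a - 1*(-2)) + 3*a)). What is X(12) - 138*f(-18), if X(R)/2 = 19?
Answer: -704314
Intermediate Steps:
X(R) = 38 (X(R) = 2*19 = 38)
f(a) = 2*(-11 + a)*(2 + 5*a) (f(a) = 2*((a - 11)*(a + ((a - 1*(-2)) + 3*a))) = 2*((-11 + a)*(a + ((a + 2) + 3*a))) = 2*((-11 + a)*(a + ((2 + a) + 3*a))) = 2*((-11 + a)*(a + (2 + 4*a))) = 2*((-11 + a)*(2 + 5*a)) = 2*(-11 + a)*(2 + 5*a))
X(12) - 138*f(-18) = 38 - 138*(-44 - 106*(-18) + 10*(-18)²) = 38 - 138*(-44 + 1908 + 10*324) = 38 - 138*(-44 + 1908 + 3240) = 38 - 138*5104 = 38 - 704352 = -704314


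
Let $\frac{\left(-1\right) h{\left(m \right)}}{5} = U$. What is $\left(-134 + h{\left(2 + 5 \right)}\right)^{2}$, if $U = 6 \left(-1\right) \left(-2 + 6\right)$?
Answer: $196$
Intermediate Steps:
$U = -24$ ($U = \left(-6\right) 4 = -24$)
$h{\left(m \right)} = 120$ ($h{\left(m \right)} = \left(-5\right) \left(-24\right) = 120$)
$\left(-134 + h{\left(2 + 5 \right)}\right)^{2} = \left(-134 + 120\right)^{2} = \left(-14\right)^{2} = 196$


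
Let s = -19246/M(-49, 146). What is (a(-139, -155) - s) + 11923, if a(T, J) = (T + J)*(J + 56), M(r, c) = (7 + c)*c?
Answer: 458262524/11169 ≈ 41030.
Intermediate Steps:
M(r, c) = c*(7 + c)
s = -9623/11169 (s = -19246*1/(146*(7 + 146)) = -19246/(146*153) = -19246/22338 = -19246*1/22338 = -9623/11169 ≈ -0.86158)
a(T, J) = (56 + J)*(J + T) (a(T, J) = (J + T)*(56 + J) = (56 + J)*(J + T))
(a(-139, -155) - s) + 11923 = (((-155)² + 56*(-155) + 56*(-139) - 155*(-139)) - 1*(-9623/11169)) + 11923 = ((24025 - 8680 - 7784 + 21545) + 9623/11169) + 11923 = (29106 + 9623/11169) + 11923 = 325094537/11169 + 11923 = 458262524/11169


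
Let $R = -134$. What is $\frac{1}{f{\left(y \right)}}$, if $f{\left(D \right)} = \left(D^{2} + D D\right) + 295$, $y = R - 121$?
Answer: $\frac{1}{130345} \approx 7.6719 \cdot 10^{-6}$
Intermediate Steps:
$y = -255$ ($y = -134 - 121 = -255$)
$f{\left(D \right)} = 295 + 2 D^{2}$ ($f{\left(D \right)} = \left(D^{2} + D^{2}\right) + 295 = 2 D^{2} + 295 = 295 + 2 D^{2}$)
$\frac{1}{f{\left(y \right)}} = \frac{1}{295 + 2 \left(-255\right)^{2}} = \frac{1}{295 + 2 \cdot 65025} = \frac{1}{295 + 130050} = \frac{1}{130345}$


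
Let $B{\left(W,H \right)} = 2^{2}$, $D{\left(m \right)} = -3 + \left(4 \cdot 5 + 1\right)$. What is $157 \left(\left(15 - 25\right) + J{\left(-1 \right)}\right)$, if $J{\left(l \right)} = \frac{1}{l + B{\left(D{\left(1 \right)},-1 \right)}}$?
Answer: $- \frac{4553}{3} \approx -1517.7$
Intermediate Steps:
$D{\left(m \right)} = 18$ ($D{\left(m \right)} = -3 + \left(20 + 1\right) = -3 + 21 = 18$)
$B{\left(W,H \right)} = 4$
$J{\left(l \right)} = \frac{1}{4 + l}$ ($J{\left(l \right)} = \frac{1}{l + 4} = \frac{1}{4 + l}$)
$157 \left(\left(15 - 25\right) + J{\left(-1 \right)}\right) = 157 \left(\left(15 - 25\right) + \frac{1}{4 - 1}\right) = 157 \left(\left(15 - 25\right) + \frac{1}{3}\right) = 157 \left(-10 + \frac{1}{3}\right) = 157 \left(- \frac{29}{3}\right) = - \frac{4553}{3}$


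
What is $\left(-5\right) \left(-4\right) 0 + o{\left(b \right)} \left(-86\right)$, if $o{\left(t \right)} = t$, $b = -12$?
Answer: $1032$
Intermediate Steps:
$\left(-5\right) \left(-4\right) 0 + o{\left(b \right)} \left(-86\right) = \left(-5\right) \left(-4\right) 0 - -1032 = 20 \cdot 0 + 1032 = 0 + 1032 = 1032$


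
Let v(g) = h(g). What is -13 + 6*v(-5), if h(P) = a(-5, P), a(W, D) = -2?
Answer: -25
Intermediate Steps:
h(P) = -2
v(g) = -2
-13 + 6*v(-5) = -13 + 6*(-2) = -13 - 12 = -25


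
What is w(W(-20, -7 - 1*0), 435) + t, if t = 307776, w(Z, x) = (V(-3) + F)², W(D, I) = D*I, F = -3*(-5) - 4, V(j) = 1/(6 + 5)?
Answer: 37255780/121 ≈ 3.0790e+5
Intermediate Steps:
V(j) = 1/11
F = 11 (F = 15 - 4 = 11)
w(Z, x) = 14884/121 (w(Z, x) = (1/11 + 11)² = (122/11)² = 14884/121)
w(W(-20, -7 - 1*0), 435) + t = 14884/121 + 307776 = 37255780/121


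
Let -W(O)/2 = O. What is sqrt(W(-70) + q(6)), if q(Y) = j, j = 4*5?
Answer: 4*sqrt(10) ≈ 12.649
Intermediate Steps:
j = 20
W(O) = -2*O
q(Y) = 20
sqrt(W(-70) + q(6)) = sqrt(-2*(-70) + 20) = sqrt(140 + 20) = sqrt(160) = 4*sqrt(10)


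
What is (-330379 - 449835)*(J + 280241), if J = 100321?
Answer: -296919800268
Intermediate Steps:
(-330379 - 449835)*(J + 280241) = (-330379 - 449835)*(100321 + 280241) = -780214*380562 = -296919800268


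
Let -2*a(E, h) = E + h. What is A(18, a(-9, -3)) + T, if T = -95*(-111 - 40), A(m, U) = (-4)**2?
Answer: 14361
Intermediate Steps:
a(E, h) = -E/2 - h/2 (a(E, h) = -(E + h)/2 = -E/2 - h/2)
A(m, U) = 16
T = 14345 (T = -95*(-151) = 14345)
A(18, a(-9, -3)) + T = 16 + 14345 = 14361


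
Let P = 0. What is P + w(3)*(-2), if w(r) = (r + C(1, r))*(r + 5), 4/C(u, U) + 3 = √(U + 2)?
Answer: 16*√5 ≈ 35.777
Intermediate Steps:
C(u, U) = 4/(-3 + √(2 + U)) (C(u, U) = 4/(-3 + √(U + 2)) = 4/(-3 + √(2 + U)))
w(r) = (5 + r)*(r + 4/(-3 + √(2 + r))) (w(r) = (r + 4/(-3 + √(2 + r)))*(r + 5) = (r + 4/(-3 + √(2 + r)))*(5 + r) = (5 + r)*(r + 4/(-3 + √(2 + r))))
P + w(3)*(-2) = 0 + ((20 + 4*3 + 3*(-3 + √(2 + 3))*(5 + 3))/(-3 + √(2 + 3)))*(-2) = 0 + ((20 + 12 + 3*(-3 + √5)*8)/(-3 + √5))*(-2) = 0 + ((20 + 12 + (-72 + 24*√5))/(-3 + √5))*(-2) = 0 + ((-40 + 24*√5)/(-3 + √5))*(-2) = 0 - 2*(-40 + 24*√5)/(-3 + √5) = -2*(-40 + 24*√5)/(-3 + √5)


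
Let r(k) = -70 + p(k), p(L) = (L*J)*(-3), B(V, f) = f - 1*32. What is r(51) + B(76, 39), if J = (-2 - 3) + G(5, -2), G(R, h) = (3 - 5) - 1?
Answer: 1161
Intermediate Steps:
G(R, h) = -3 (G(R, h) = -2 - 1 = -3)
B(V, f) = -32 + f (B(V, f) = f - 32 = -32 + f)
J = -8 (J = (-2 - 3) - 3 = -5 - 3 = -8)
p(L) = 24*L (p(L) = (L*(-8))*(-3) = -8*L*(-3) = 24*L)
r(k) = -70 + 24*k
r(51) + B(76, 39) = (-70 + 24*51) + (-32 + 39) = (-70 + 1224) + 7 = 1154 + 7 = 1161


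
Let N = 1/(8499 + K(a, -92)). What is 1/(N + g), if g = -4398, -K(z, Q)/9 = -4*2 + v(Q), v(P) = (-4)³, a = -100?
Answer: -9147/40228505 ≈ -0.00022738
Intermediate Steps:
v(P) = -64
K(z, Q) = 648 (K(z, Q) = -9*(-4*2 - 64) = -9*(-8 - 64) = -9*(-72) = 648)
N = 1/9147 (N = 1/(8499 + 648) = 1/9147 ≈ 0.00010933)
1/(N + g) = 1/(1/9147 - 4398) = 1/(-40228505/9147) = -9147/40228505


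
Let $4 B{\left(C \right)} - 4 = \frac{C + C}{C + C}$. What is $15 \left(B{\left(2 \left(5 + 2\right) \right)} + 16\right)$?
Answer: $\frac{1035}{4} \approx 258.75$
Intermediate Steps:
$B{\left(C \right)} = \frac{5}{4}$ ($B{\left(C \right)} = 1 + \frac{\left(C + C\right) \frac{1}{C + C}}{4} = 1 + \frac{2 C \frac{1}{2 C}}{4} = 1 + \frac{1}{4} \cdot 1 = 1 + \frac{1}{4} = \frac{5}{4}$)
$15 \left(B{\left(2 \left(5 + 2\right) \right)} + 16\right) = 15 \left(\frac{5}{4} + 16\right) = 15 \cdot \frac{69}{4} = \frac{1035}{4}$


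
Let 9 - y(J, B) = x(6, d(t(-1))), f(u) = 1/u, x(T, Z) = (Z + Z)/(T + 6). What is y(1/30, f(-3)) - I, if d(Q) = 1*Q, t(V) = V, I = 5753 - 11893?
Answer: 36895/6 ≈ 6149.2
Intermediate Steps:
I = -6140
d(Q) = Q
x(T, Z) = 2*Z/(6 + T) (x(T, Z) = (2*Z)/(6 + T) = 2*Z/(6 + T))
f(u) = 1/u
y(J, B) = 55/6 (y(J, B) = 9 - 2*(-1)/(6 + 6) = 9 - 2*(-1)/12 = 9 - 1*(-⅙) = 9 + ⅙ = 55/6)
y(1/30, f(-3)) - I = 55/6 - 1*(-6140) = 55/6 + 6140 = 36895/6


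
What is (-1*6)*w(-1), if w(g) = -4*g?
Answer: -24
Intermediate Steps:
(-1*6)*w(-1) = (-1*6)*(-4*(-1)) = -6*4 = -24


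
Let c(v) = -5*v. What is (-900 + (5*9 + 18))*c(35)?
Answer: 146475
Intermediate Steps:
(-900 + (5*9 + 18))*c(35) = (-900 + (5*9 + 18))*(-5*35) = (-900 + (45 + 18))*(-175) = (-900 + 63)*(-175) = -837*(-175) = 146475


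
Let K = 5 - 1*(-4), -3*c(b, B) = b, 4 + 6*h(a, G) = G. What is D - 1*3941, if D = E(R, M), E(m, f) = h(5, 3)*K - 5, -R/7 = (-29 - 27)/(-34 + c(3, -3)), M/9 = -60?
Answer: -7895/2 ≈ -3947.5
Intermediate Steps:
M = -540 (M = 9*(-60) = -540)
h(a, G) = -⅔ + G/6
c(b, B) = -b/3
K = 9 (K = 5 + 4 = 9)
R = -56/5 (R = -7*(-29 - 27)/(-34 - ⅓*3) = -(-392)/(-34 - 1) = -(-392)/(-35) = -(-392)*(-1)/35 = -7*8/5 = -56/5 ≈ -11.200)
E(m, f) = -13/2 (E(m, f) = (-⅔ + (⅙)*3)*9 - 5 = (-⅔ + ½)*9 - 5 = -⅙*9 - 5 = -3/2 - 5 = -13/2)
D = -13/2 ≈ -6.5000
D - 1*3941 = -13/2 - 1*3941 = -13/2 - 3941 = -7895/2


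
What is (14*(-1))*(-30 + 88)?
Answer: -812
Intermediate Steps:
(14*(-1))*(-30 + 88) = -14*58 = -812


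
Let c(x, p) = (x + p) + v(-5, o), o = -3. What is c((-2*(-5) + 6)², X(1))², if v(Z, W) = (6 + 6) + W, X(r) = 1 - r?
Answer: 70225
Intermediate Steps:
v(Z, W) = 12 + W
c(x, p) = 9 + p + x (c(x, p) = (x + p) + (12 - 3) = (p + x) + 9 = 9 + p + x)
c((-2*(-5) + 6)², X(1))² = (9 + (1 - 1*1) + (-2*(-5) + 6)²)² = (9 + (1 - 1) + (10 + 6)²)² = (9 + 0 + 16²)² = (9 + 0 + 256)² = 265² = 70225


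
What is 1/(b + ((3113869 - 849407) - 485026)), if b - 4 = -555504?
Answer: 1/1223936 ≈ 8.1704e-7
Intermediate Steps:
b = -555500 (b = 4 - 555504 = -555500)
1/(b + ((3113869 - 849407) - 485026)) = 1/(-555500 + ((3113869 - 849407) - 485026)) = 1/(-555500 + (2264462 - 485026)) = 1/(-555500 + 1779436) = 1/1223936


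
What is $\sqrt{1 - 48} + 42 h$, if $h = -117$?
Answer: $-4914 + i \sqrt{47} \approx -4914.0 + 6.8557 i$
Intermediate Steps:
$\sqrt{1 - 48} + 42 h = \sqrt{1 - 48} + 42 \left(-117\right) = \sqrt{-47} - 4914 = i \sqrt{47} - 4914 = -4914 + i \sqrt{47}$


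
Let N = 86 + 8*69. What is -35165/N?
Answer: -35165/638 ≈ -55.118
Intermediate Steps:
N = 638 (N = 86 + 552 = 638)
-35165/N = -35165/638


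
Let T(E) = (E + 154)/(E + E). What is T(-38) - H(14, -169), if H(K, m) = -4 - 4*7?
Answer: 579/19 ≈ 30.474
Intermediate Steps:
H(K, m) = -32 (H(K, m) = -4 - 28 = -32)
T(E) = (154 + E)/(2*E) (T(E) = (154 + E)/((2*E)) = (154 + E)*(1/(2*E)) = (154 + E)/(2*E))
T(-38) - H(14, -169) = (½)*(154 - 38)/(-38) - 1*(-32) = (½)*(-1/38)*116 + 32 = -29/19 + 32 = 579/19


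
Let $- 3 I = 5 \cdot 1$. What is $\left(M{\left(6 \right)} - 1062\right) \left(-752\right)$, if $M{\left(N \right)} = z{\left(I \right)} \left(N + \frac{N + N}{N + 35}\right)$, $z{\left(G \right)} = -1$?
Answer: $\frac{32937600}{41} \approx 8.0336 \cdot 10^{5}$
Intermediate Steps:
$I = - \frac{5}{3}$ ($I = - \frac{5 \cdot 1}{3} = \left(- \frac{1}{3}\right) 5 = - \frac{5}{3} \approx -1.6667$)
$M{\left(N \right)} = - N - \frac{2 N}{35 + N}$ ($M{\left(N \right)} = - (N + \frac{N + N}{N + 35}) = - (N + \frac{2 N}{35 + N}) = - N - \frac{2 N}{35 + N}$)
$\left(M{\left(6 \right)} - 1062\right) \left(-752\right) = \left(\left(-1\right) 6 \frac{1}{35 + 6} \left(37 + 6\right) - 1062\right) \left(-752\right) = \left(\left(-1\right) 6 \cdot \frac{1}{41} \cdot 43 - 1062\right) \left(-752\right) = \left(- \frac{258}{41} - 1062\right) \left(-752\right) = \left(- \frac{43800}{41}\right) \left(-752\right) = \frac{32937600}{41}$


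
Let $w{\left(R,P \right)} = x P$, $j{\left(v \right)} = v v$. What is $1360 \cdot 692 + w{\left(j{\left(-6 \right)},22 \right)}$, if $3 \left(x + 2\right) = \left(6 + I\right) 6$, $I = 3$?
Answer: $941472$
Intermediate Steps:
$x = 16$ ($x = -2 + \frac{\left(6 + 3\right) 6}{3} = -2 + \frac{9 \cdot 6}{3} = -2 + \frac{1}{3} \cdot 54 = -2 + 18 = 16$)
$j{\left(v \right)} = v^{2}$
$w{\left(R,P \right)} = 16 P$
$1360 \cdot 692 + w{\left(j{\left(-6 \right)},22 \right)} = 1360 \cdot 692 + 16 \cdot 22 = 941120 + 352 = 941472$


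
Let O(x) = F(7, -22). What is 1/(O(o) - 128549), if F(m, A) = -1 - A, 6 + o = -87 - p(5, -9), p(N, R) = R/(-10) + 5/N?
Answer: -1/128528 ≈ -7.7804e-6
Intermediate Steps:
p(N, R) = 5/N - R/10 (p(N, R) = R*(-1/10) + 5/N = -R/10 + 5/N = 5/N - R/10)
o = -949/10 (o = -6 + (-87 - (5/5 - 1/10*(-9))) = -6 + (-87 - (5*(1/5) + 9/10)) = -6 + (-87 - (1 + 9/10)) = -6 + (-87 - 1*19/10) = -6 + (-87 - 19/10) = -6 - 889/10 = -949/10 ≈ -94.900)
O(x) = 21 (O(x) = -1 - 1*(-22) = -1 + 22 = 21)
1/(O(o) - 128549) = 1/(21 - 128549) = 1/(-128528) = -1/128528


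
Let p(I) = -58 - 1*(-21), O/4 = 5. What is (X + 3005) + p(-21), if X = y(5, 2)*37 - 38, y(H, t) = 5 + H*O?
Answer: 6815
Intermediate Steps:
O = 20 (O = 4*5 = 20)
y(H, t) = 5 + 20*H (y(H, t) = 5 + H*20 = 5 + 20*H)
p(I) = -37 (p(I) = -58 + 21 = -37)
X = 3847 (X = (5 + 20*5)*37 - 38 = (5 + 100)*37 - 38 = 105*37 - 38 = 3885 - 38 = 3847)
(X + 3005) + p(-21) = (3847 + 3005) - 37 = 6852 - 37 = 6815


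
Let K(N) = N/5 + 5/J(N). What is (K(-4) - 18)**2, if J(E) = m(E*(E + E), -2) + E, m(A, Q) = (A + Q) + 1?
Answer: 6315169/18225 ≈ 346.51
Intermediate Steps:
m(A, Q) = 1 + A + Q
J(E) = -1 + E + 2*E**2 (J(E) = (1 + E*(E + E) - 2) + E = (1 + E*(2*E) - 2) + E = (1 + 2*E**2 - 2) + E = (-1 + 2*E**2) + E = -1 + E + 2*E**2)
K(N) = 5/(-1 + N + 2*N**2) + N/5 (K(N) = N/5 + 5/(-1 + N + 2*N**2) = 5/(-1 + N + 2*N**2) + N/5)
(K(-4) - 18)**2 = ((25 - 4*(-1 - 4 + 2*(-4)**2))/(5*(-1 - 4 + 2*(-4)**2)) - 18)**2 = ((25 - 4*(-1 - 4 + 2*16))/(5*(-1 - 4 + 2*16)) - 18)**2 = ((25 - 4*(-1 - 4 + 32))/(5*(-1 - 4 + 32)) - 18)**2 = ((1/5)*(25 - 4*27)/27 - 18)**2 = ((1/5)*(1/27)*(25 - 108) - 18)**2 = ((1/5)*(1/27)*(-83) - 18)**2 = (-83/135 - 18)**2 = (-2513/135)**2 = 6315169/18225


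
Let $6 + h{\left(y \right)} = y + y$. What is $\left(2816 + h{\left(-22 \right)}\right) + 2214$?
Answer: $4980$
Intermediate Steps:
$h{\left(y \right)} = -6 + 2 y$ ($h{\left(y \right)} = -6 + \left(y + y\right) = -6 + 2 y$)
$\left(2816 + h{\left(-22 \right)}\right) + 2214 = \left(2816 + \left(-6 + 2 \left(-22\right)\right)\right) + 2214 = \left(2816 - 50\right) + 2214 = 2766 + 2214 = 4980$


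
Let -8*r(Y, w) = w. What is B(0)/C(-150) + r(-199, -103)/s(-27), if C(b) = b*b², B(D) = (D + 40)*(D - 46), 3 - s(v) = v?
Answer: 580111/1350000 ≈ 0.42971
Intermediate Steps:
s(v) = 3 - v
r(Y, w) = -w/8
B(D) = (-46 + D)*(40 + D) (B(D) = (40 + D)*(-46 + D) = (-46 + D)*(40 + D))
C(b) = b³
B(0)/C(-150) + r(-199, -103)/s(-27) = (-1840 + 0² - 6*0)/((-150)³) + (-⅛*(-103))/(3 - 1*(-27)) = (-1840 + 0 + 0)/(-3375000) + 103/(8*(3 + 27)) = -1840*(-1/3375000) + (103/8)/30 = 46/84375 + (103/8)*(1/30) = 46/84375 + 103/240 = 580111/1350000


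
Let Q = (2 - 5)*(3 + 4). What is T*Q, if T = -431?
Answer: 9051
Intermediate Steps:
Q = -21 (Q = -3*7 = -21)
T*Q = -431*(-21) = 9051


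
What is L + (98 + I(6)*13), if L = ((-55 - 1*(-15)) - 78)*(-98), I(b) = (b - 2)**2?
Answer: 11870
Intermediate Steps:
I(b) = (-2 + b)**2
L = 11564 (L = ((-55 + 15) - 78)*(-98) = (-40 - 78)*(-98) = -118*(-98) = 11564)
L + (98 + I(6)*13) = 11564 + (98 + (-2 + 6)**2*13) = 11564 + (98 + 4**2*13) = 11564 + (98 + 16*13) = 11564 + (98 + 208) = 11564 + 306 = 11870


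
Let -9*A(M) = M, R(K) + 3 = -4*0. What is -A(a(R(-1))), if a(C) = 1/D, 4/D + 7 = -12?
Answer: -19/36 ≈ -0.52778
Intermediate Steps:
D = -4/19 (D = 4/(-7 - 12) = 4/(-19) = 4*(-1/19) = -4/19 ≈ -0.21053)
R(K) = -3 (R(K) = -3 - 4*0 = -3 + 0 = -3)
a(C) = -19/4 (a(C) = 1/(-4/19) = -19/4)
A(M) = -M/9
-A(a(R(-1))) = -(-1)*(-19)/(9*4) = -1*19/36 = -19/36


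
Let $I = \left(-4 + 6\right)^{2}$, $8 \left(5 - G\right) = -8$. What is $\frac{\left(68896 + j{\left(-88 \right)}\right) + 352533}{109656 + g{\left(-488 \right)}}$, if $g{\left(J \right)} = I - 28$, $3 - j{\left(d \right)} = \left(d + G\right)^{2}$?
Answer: $\frac{34559}{9136} \approx 3.7827$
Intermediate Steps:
$G = 6$ ($G = 5 - -1 = 5 + 1 = 6$)
$j{\left(d \right)} = 3 - \left(6 + d\right)^{2}$ ($j{\left(d \right)} = 3 - \left(d + 6\right)^{2} = 3 - \left(6 + d\right)^{2}$)
$I = 4$ ($I = 2^{2} = 4$)
$g{\left(J \right)} = -24$ ($g{\left(J \right)} = 4 - 28 = -24$)
$\frac{\left(68896 + j{\left(-88 \right)}\right) + 352533}{109656 + g{\left(-488 \right)}} = \frac{\left(68896 + \left(3 - \left(6 - 88\right)^{2}\right)\right) + 352533}{109656 - 24} = \frac{\left(68896 + \left(3 - \left(-82\right)^{2}\right)\right) + 352533}{109632} = \left(\left(68896 + \left(3 - 6724\right)\right) + 352533\right) \frac{1}{109632} = \left(\left(68896 - 6721\right) + 352533\right) \frac{1}{109632} = \left(62175 + 352533\right) \frac{1}{109632} = 414708 \cdot \frac{1}{109632} = \frac{34559}{9136}$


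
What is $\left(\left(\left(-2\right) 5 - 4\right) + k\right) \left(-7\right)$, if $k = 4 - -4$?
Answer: $42$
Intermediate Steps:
$k = 8$ ($k = 4 + 4 = 8$)
$\left(\left(\left(-2\right) 5 - 4\right) + k\right) \left(-7\right) = \left(\left(\left(-2\right) 5 - 4\right) + 8\right) \left(-7\right) = \left(\left(-10 - 4\right) + 8\right) \left(-7\right) = \left(-14 + 8\right) \left(-7\right) = \left(-6\right) \left(-7\right) = 42$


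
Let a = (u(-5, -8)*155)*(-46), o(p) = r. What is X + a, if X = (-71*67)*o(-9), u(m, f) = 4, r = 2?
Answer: -38034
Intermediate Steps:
o(p) = 2
a = -28520 (a = (4*155)*(-46) = 620*(-46) = -28520)
X = -9514 (X = -71*67*2 = -4757*2 = -9514)
X + a = -9514 - 28520 = -38034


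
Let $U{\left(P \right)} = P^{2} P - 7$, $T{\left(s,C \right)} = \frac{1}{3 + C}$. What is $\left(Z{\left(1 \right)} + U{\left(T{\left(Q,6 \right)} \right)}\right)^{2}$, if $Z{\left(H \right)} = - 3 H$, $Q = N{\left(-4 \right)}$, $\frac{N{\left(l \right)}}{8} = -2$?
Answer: $\frac{53129521}{531441} \approx 99.973$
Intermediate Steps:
$N{\left(l \right)} = -16$ ($N{\left(l \right)} = 8 \left(-2\right) = -16$)
$Q = -16$
$U{\left(P \right)} = -7 + P^{3}$ ($U{\left(P \right)} = P^{3} - 7 = -7 + P^{3}$)
$\left(Z{\left(1 \right)} + U{\left(T{\left(Q,6 \right)} \right)}\right)^{2} = \left(\left(-3\right) 1 - \left(7 - \left(\frac{1}{3 + 6}\right)^{3}\right)\right)^{2} = \left(-3 - \left(7 - \left(\frac{1}{9}\right)^{3}\right)\right)^{2} = \left(-3 + \left(-7 + \frac{1}{729}\right)\right)^{2} = \left(-3 - \frac{5102}{729}\right)^{2} = \left(- \frac{7289}{729}\right)^{2} = \frac{53129521}{531441}$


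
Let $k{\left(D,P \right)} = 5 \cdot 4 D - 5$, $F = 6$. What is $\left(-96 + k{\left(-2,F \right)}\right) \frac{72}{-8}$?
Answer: $1269$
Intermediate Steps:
$k{\left(D,P \right)} = -5 + 20 D$ ($k{\left(D,P \right)} = 20 D - 5 = -5 + 20 D$)
$\left(-96 + k{\left(-2,F \right)}\right) \frac{72}{-8} = \left(-96 + \left(-5 + 20 \left(-2\right)\right)\right) \frac{72}{-8} = \left(-96 - 45\right) 72 \left(- \frac{1}{8}\right) = \left(-96 - 45\right) \left(-9\right) = \left(-141\right) \left(-9\right) = 1269$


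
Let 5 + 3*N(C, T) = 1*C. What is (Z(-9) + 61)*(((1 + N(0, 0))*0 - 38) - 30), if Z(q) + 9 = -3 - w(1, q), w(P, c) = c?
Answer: -3944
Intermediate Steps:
N(C, T) = -5/3 + C/3 (N(C, T) = -5/3 + (1*C)/3 = -5/3 + C/3)
Z(q) = -12 - q (Z(q) = -9 + (-3 - q) = -12 - q)
(Z(-9) + 61)*(((1 + N(0, 0))*0 - 38) - 30) = ((-12 - 1*(-9)) + 61)*(((1 + (-5/3 + (⅓)*0))*0 - 38) - 30) = ((-12 + 9) + 61)*(((1 + (-5/3 + 0))*0 - 38) - 30) = (-3 + 61)*(((1 - 5/3)*0 - 38) - 30) = 58*((-⅔*0 - 38) - 30) = 58*((0 - 38) - 30) = 58*(-38 - 30) = 58*(-68) = -3944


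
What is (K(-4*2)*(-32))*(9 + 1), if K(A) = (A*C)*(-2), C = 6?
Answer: -30720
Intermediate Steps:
K(A) = -12*A (K(A) = (A*6)*(-2) = (6*A)*(-2) = -12*A)
(K(-4*2)*(-32))*(9 + 1) = (-(-48)*2*(-32))*(9 + 1) = (-12*(-8)*(-32))*10 = (96*(-32))*10 = -3072*10 = -30720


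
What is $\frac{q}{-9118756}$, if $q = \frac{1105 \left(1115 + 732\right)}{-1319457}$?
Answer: $\frac{2040935}{12031806435492} \approx 1.6963 \cdot 10^{-7}$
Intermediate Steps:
$q = - \frac{2040935}{1319457}$ ($q = 1105 \cdot 1847 \left(- \frac{1}{1319457}\right) = 2040935 \left(- \frac{1}{1319457}\right) = - \frac{2040935}{1319457} \approx -1.5468$)
$\frac{q}{-9118756} = - \frac{2040935}{1319457 \left(-9118756\right)} = \left(- \frac{2040935}{1319457}\right) \left(- \frac{1}{9118756}\right) = \frac{2040935}{12031806435492}$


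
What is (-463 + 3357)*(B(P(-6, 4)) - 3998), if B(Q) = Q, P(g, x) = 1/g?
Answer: -34712083/3 ≈ -1.1571e+7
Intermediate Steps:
(-463 + 3357)*(B(P(-6, 4)) - 3998) = (-463 + 3357)*(1/(-6) - 3998) = 2894*(-1/6 - 3998) = 2894*(-23989/6) = -34712083/3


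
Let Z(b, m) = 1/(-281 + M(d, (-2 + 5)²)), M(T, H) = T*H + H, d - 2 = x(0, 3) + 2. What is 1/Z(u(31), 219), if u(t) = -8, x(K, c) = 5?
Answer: -191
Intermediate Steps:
d = 9 (d = 2 + (5 + 2) = 2 + 7 = 9)
M(T, H) = H + H*T (M(T, H) = H*T + H = H + H*T)
Z(b, m) = -1/191 (Z(b, m) = 1/(-281 + (-2 + 5)²*(1 + 9)) = 1/(-281 + 3²*10) = 1/(-281 + 9*10) = 1/(-281 + 90) = 1/(-191) = -1/191)
1/Z(u(31), 219) = 1/(-1/191) = -191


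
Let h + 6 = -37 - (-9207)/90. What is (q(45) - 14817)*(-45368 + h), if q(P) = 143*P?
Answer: 1898887617/5 ≈ 3.7978e+8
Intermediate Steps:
h = 593/10 (h = -6 + (-37 - (-9207)/90) = -6 + (-37 - 93*(-11/10)) = -6 + (-37 + 1023/10) = -6 + 653/10 = 593/10 ≈ 59.300)
(q(45) - 14817)*(-45368 + h) = (143*45 - 14817)*(-45368 + 593/10) = (6435 - 14817)*(-453087/10) = -8382*(-453087/10) = 1898887617/5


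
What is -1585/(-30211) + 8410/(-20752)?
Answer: -110591295/313469336 ≈ -0.35280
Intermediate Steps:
-1585/(-30211) + 8410/(-20752) = -1585*(-1/30211) + 8410*(-1/20752) = 1585/30211 - 4205/10376 = -110591295/313469336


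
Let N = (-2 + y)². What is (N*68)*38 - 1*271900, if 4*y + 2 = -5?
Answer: -471125/2 ≈ -2.3556e+5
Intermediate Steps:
y = -7/4 (y = -½ + (¼)*(-5) = -½ - 5/4 = -7/4 ≈ -1.7500)
N = 225/16 (N = (-2 - 7/4)² = (-15/4)² = 225/16 ≈ 14.063)
(N*68)*38 - 1*271900 = ((225/16)*68)*38 - 1*271900 = (3825/4)*38 - 271900 = 72675/2 - 271900 = -471125/2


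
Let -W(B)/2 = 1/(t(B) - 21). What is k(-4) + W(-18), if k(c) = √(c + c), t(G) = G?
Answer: 2/39 + 2*I*√2 ≈ 0.051282 + 2.8284*I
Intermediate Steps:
k(c) = √2*√c (k(c) = √(2*c) = √2*√c)
W(B) = -2/(-21 + B) (W(B) = -2/(B - 21) = -2/(-21 + B))
k(-4) + W(-18) = √2*√(-4) - 2/(-21 - 18) = √2*(2*I) - 2/(-39) = 2*I*√2 - 2*(-1/39) = 2*I*√2 + 2/39 = 2/39 + 2*I*√2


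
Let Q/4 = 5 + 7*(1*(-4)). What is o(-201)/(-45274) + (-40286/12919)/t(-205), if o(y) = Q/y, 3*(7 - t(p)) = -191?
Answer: -275017178917/6230884368318 ≈ -0.044138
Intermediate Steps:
t(p) = 212/3 (t(p) = 7 - ⅓*(-191) = 7 + 191/3 = 212/3)
Q = -92 (Q = 4*(5 + 7*(1*(-4))) = 4*(5 + 7*(-4)) = 4*(5 - 28) = 4*(-23) = -92)
o(y) = -92/y
o(-201)/(-45274) + (-40286/12919)/t(-205) = -92/(-201)/(-45274) + (-40286/12919)/(212/3) = -92*(-1/201)*(-1/45274) - 40286*1/12919*(3/212) = (92/201)*(-1/45274) - 40286/12919*3/212 = -46/4550037 - 60429/1369414 = -275017178917/6230884368318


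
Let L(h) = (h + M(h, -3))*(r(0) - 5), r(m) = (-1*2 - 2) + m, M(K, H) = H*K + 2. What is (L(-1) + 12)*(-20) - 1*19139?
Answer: -18659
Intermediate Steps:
M(K, H) = 2 + H*K
r(m) = -4 + m (r(m) = (-2 - 2) + m = -4 + m)
L(h) = -18 + 18*h (L(h) = (h + (2 - 3*h))*((-4 + 0) - 5) = (2 - 2*h)*(-4 - 5) = (2 - 2*h)*(-9) = -18 + 18*h)
(L(-1) + 12)*(-20) - 1*19139 = ((-18 + 18*(-1)) + 12)*(-20) - 1*19139 = ((-18 - 18) + 12)*(-20) - 19139 = (-36 + 12)*(-20) - 19139 = -24*(-20) - 19139 = 480 - 19139 = -18659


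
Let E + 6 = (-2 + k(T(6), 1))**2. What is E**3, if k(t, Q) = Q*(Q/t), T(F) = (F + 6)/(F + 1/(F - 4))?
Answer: -11104492391/191102976 ≈ -58.107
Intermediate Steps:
T(F) = (6 + F)/(F + 1/(-4 + F))
k(t, Q) = Q**2/t
E = -2231/576 (E = -6 + (-2 + 1**2/(((-24 + 6**2 + 2*6)/(1 + 6**2 - 4*6))))**2 = -6 + (-2 + 1/((-24 + 36 + 12)/(1 + 36 - 24)))**2 = -6 + (-2 + 1/(24/13))**2 = -6 + (-2 + 1*(13/24))**2 = -6 + (-2 + 13/24)**2 = -6 + (-35/24)**2 = -6 + 1225/576 = -2231/576 ≈ -3.8733)
E**3 = (-2231/576)**3 = -11104492391/191102976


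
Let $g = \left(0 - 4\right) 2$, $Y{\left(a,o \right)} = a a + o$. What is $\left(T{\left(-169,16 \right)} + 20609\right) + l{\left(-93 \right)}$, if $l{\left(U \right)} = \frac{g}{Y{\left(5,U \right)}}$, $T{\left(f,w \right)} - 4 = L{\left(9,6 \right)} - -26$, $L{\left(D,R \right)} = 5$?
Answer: $\frac{350950}{17} \approx 20644.0$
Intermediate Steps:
$Y{\left(a,o \right)} = o + a^{2}$ ($Y{\left(a,o \right)} = a^{2} + o = o + a^{2}$)
$g = -8$ ($g = \left(-4\right) 2 = -8$)
$T{\left(f,w \right)} = 35$ ($T{\left(f,w \right)} = 4 + \left(5 - -26\right) = 4 + \left(5 + 26\right) = 4 + 31 = 35$)
$l{\left(U \right)} = - \frac{8}{25 + U}$ ($l{\left(U \right)} = - \frac{8}{U + 5^{2}} = - \frac{8}{U + 25} = - \frac{8}{25 + U}$)
$\left(T{\left(-169,16 \right)} + 20609\right) + l{\left(-93 \right)} = \left(35 + 20609\right) - \frac{8}{25 - 93} = 20644 - \frac{8}{-68} = 20644 - - \frac{2}{17} = 20644 + \frac{2}{17} = \frac{350950}{17}$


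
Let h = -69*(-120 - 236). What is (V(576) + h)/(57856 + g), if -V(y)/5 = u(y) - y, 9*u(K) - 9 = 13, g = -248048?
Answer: -123443/855864 ≈ -0.14423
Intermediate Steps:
u(K) = 22/9 (u(K) = 1 + (1/9)*13 = 1 + 13/9 = 22/9)
h = 24564 (h = -69*(-356) = 24564)
V(y) = -110/9 + 5*y (V(y) = -5*(22/9 - y) = -110/9 + 5*y)
(V(576) + h)/(57856 + g) = ((-110/9 + 5*576) + 24564)/(57856 - 248048) = ((-110/9 + 2880) + 24564)/(-190192) = (25810/9 + 24564)*(-1/190192) = (246886/9)*(-1/190192) = -123443/855864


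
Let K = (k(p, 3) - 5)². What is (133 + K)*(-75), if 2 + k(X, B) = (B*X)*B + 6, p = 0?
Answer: -10050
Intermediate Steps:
k(X, B) = 4 + X*B² (k(X, B) = -2 + ((B*X)*B + 6) = -2 + (X*B² + 6) = -2 + (6 + X*B²) = 4 + X*B²)
K = 1 (K = ((4 + 0*3²) - 5)² = ((4 + 0*9) - 5)² = ((4 + 0) - 5)² = (4 - 5)² = (-1)² = 1)
(133 + K)*(-75) = (133 + 1)*(-75) = 134*(-75) = -10050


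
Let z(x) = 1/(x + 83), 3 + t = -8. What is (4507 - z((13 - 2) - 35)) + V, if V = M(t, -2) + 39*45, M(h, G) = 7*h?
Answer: 364914/59 ≈ 6185.0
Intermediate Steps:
t = -11 (t = -3 - 8 = -11)
z(x) = 1/(83 + x)
V = 1678 (V = 7*(-11) + 39*45 = -77 + 1755 = 1678)
(4507 - z((13 - 2) - 35)) + V = (4507 - 1/(83 + ((13 - 2) - 35))) + 1678 = (4507 - 1/(83 + (11 - 35))) + 1678 = (4507 - 1/(83 - 24)) + 1678 = (4507 - 1/59) + 1678 = 265912/59 + 1678 = 364914/59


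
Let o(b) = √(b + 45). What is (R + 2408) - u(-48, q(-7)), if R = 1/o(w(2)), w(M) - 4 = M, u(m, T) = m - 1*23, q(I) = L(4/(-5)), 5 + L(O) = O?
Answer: 2479 + √51/51 ≈ 2479.1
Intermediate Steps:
L(O) = -5 + O
q(I) = -29/5 (q(I) = -5 + 4/(-5) = -5 + 4*(-⅕) = -5 - ⅘ = -29/5)
u(m, T) = -23 + m (u(m, T) = m - 23 = -23 + m)
w(M) = 4 + M
o(b) = √(45 + b)
R = √51/51 (R = 1/(√(45 + (4 + 2))) = 1/(√(45 + 6)) = 1/(√51) = √51/51 ≈ 0.14003)
(R + 2408) - u(-48, q(-7)) = (√51/51 + 2408) - (-23 - 48) = (2408 + √51/51) - 1*(-71) = (2408 + √51/51) + 71 = 2479 + √51/51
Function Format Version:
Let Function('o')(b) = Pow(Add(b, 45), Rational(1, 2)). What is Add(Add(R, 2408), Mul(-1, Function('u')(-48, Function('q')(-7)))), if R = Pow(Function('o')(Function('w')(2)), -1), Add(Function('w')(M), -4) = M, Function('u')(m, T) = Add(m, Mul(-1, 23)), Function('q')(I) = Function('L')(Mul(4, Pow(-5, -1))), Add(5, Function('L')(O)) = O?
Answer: Add(2479, Mul(Rational(1, 51), Pow(51, Rational(1, 2)))) ≈ 2479.1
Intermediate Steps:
Function('L')(O) = Add(-5, O)
Function('q')(I) = Rational(-29, 5) (Function('q')(I) = Add(-5, Mul(4, Pow(-5, -1))) = Add(-5, Mul(4, Rational(-1, 5))) = Add(-5, Rational(-4, 5)) = Rational(-29, 5))
Function('u')(m, T) = Add(-23, m) (Function('u')(m, T) = Add(m, -23) = Add(-23, m))
Function('w')(M) = Add(4, M)
Function('o')(b) = Pow(Add(45, b), Rational(1, 2))
R = Mul(Rational(1, 51), Pow(51, Rational(1, 2))) (R = Pow(Pow(Add(45, Add(4, 2)), Rational(1, 2)), -1) = Pow(Pow(Add(45, 6), Rational(1, 2)), -1) = Pow(Pow(51, Rational(1, 2)), -1) = Mul(Rational(1, 51), Pow(51, Rational(1, 2))) ≈ 0.14003)
Add(Add(R, 2408), Mul(-1, Function('u')(-48, Function('q')(-7)))) = Add(Add(Mul(Rational(1, 51), Pow(51, Rational(1, 2))), 2408), Mul(-1, Add(-23, -48))) = Add(Add(2408, Mul(Rational(1, 51), Pow(51, Rational(1, 2)))), Mul(-1, -71)) = Add(Add(2408, Mul(Rational(1, 51), Pow(51, Rational(1, 2)))), 71) = Add(2479, Mul(Rational(1, 51), Pow(51, Rational(1, 2))))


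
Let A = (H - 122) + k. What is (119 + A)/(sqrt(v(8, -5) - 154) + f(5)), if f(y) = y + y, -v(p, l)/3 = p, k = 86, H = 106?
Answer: 945/139 - 189*I*sqrt(178)/278 ≈ 6.7986 - 9.0704*I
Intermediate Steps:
A = 70 (A = (106 - 122) + 86 = -16 + 86 = 70)
v(p, l) = -3*p
f(y) = 2*y
(119 + A)/(sqrt(v(8, -5) - 154) + f(5)) = (119 + 70)/(sqrt(-3*8 - 154) + 2*5) = 189/(sqrt(-24 - 154) + 10) = 189/(sqrt(-178) + 10) = 189/(I*sqrt(178) + 10) = 189/(10 + I*sqrt(178))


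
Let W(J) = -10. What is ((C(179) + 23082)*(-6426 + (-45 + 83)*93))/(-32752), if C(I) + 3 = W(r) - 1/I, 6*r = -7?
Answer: 1492760025/732826 ≈ 2037.0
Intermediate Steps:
r = -7/6 (r = (⅙)*(-7) = -7/6 ≈ -1.1667)
C(I) = -13 - 1/I (C(I) = -3 + (-10 - 1/I) = -13 - 1/I)
((C(179) + 23082)*(-6426 + (-45 + 83)*93))/(-32752) = (((-13 - 1/179) + 23082)*(-6426 + (-45 + 83)*93))/(-32752) = (((-13 - 1*1/179) + 23082)*(-6426 + 38*93))*(-1/32752) = (((-13 - 1/179) + 23082)*(-6426 + 3534))*(-1/32752) = ((-2328/179 + 23082)*(-2892))*(-1/32752) = ((4129350/179)*(-2892))*(-1/32752) = -11942080200/179*(-1/32752) = 1492760025/732826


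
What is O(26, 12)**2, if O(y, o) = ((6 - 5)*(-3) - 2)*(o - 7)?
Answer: 625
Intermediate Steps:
O(y, o) = 35 - 5*o (O(y, o) = (1*(-3) - 2)*(-7 + o) = (-3 - 2)*(-7 + o) = -5*(-7 + o) = 35 - 5*o)
O(26, 12)**2 = (35 - 5*12)**2 = (35 - 60)**2 = (-25)**2 = 625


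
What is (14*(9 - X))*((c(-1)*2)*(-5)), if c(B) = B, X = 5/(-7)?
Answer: 1360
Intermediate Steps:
X = -5/7 (X = 5*(-⅐) = -5/7 ≈ -0.71429)
(14*(9 - X))*((c(-1)*2)*(-5)) = (14*(9 - 1*(-5/7)))*(-1*2*(-5)) = (14*(9 + 5/7))*(-2*(-5)) = (14*(68/7))*10 = 136*10 = 1360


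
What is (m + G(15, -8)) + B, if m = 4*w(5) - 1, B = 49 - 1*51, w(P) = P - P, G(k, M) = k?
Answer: 12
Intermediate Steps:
w(P) = 0
B = -2 (B = 49 - 51 = -2)
m = -1 (m = 4*0 - 1 = 0 - 1 = -1)
(m + G(15, -8)) + B = (-1 + 15) - 2 = 14 - 2 = 12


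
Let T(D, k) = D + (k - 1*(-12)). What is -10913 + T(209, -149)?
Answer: -10841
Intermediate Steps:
T(D, k) = 12 + D + k (T(D, k) = D + (k + 12) = D + (12 + k) = 12 + D + k)
-10913 + T(209, -149) = -10913 + (12 + 209 - 149) = -10913 + 72 = -10841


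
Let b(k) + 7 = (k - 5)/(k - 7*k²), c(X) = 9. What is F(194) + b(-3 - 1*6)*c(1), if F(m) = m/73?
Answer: -140449/2336 ≈ -60.124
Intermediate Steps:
b(k) = -7 + (-5 + k)/(k - 7*k²) (b(k) = -7 + (k - 5)/(k - 7*k²) = -7 + (-5 + k)/(k - 7*k²))
F(m) = m/73 (F(m) = m*(1/73) = m/73)
F(194) + b(-3 - 1*6)*c(1) = (1/73)*194 + ((5 - 49*(-3 - 1*6)² + 6*(-3 - 1*6))/((-3 - 1*6)*(-1 + 7*(-3 - 1*6))))*9 = 194/73 + ((5 - 49*(-3 - 6)² + 6*(-3 - 6))/((-3 - 6)*(-1 + 7*(-3 - 6))))*9 = 194/73 + ((5 - 49*(-9)² + 6*(-9))/((-9)*(-1 + 7*(-9))))*9 = 194/73 - (5 - 49*81 - 54)/(9*(-1 - 63))*9 = 194/73 - ⅑*(5 - 3969 - 54)/(-64)*9 = 194/73 - ⅑*(-1/64)*(-4018)*9 = 194/73 - 2009/288*9 = 194/73 - 2009/32 = -140449/2336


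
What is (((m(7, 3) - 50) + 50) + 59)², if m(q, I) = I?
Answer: 3844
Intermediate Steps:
(((m(7, 3) - 50) + 50) + 59)² = (((3 - 50) + 50) + 59)² = ((-47 + 50) + 59)² = (3 + 59)² = 62² = 3844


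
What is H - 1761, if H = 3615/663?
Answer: -387976/221 ≈ -1755.5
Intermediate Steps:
H = 1205/221 (H = 3615*(1/663) = 1205/221 ≈ 5.4525)
H - 1761 = 1205/221 - 1761 = -387976/221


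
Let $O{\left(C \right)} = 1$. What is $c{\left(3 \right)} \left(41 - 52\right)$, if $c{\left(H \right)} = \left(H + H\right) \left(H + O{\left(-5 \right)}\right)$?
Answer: $-264$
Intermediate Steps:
$c{\left(H \right)} = 2 H \left(1 + H\right)$ ($c{\left(H \right)} = \left(H + H\right) \left(H + 1\right) = 2 H \left(1 + H\right)$)
$c{\left(3 \right)} \left(41 - 52\right) = 2 \cdot 3 \left(1 + 3\right) \left(41 - 52\right) = 2 \cdot 3 \cdot 4 \left(41 - 52\right) = 24 \left(-11\right) = -264$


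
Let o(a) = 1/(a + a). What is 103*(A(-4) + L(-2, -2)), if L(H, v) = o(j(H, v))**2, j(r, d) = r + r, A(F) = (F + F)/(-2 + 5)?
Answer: -52427/192 ≈ -273.06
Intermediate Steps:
A(F) = 2*F/3 (A(F) = (2*F)/3 = (2*F)*(1/3) = 2*F/3)
j(r, d) = 2*r
o(a) = 1/(2*a)
L(H, v) = 1/(16*H**2) (L(H, v) = (1/(2*((2*H))))**2 = ((1/(2*H))/2)**2 = (1/(4*H))**2 = 1/(16*H**2))
103*(A(-4) + L(-2, -2)) = 103*((2/3)*(-4) + (1/16)/(-2)**2) = 103*(-8/3 + (1/16)*(1/4)) = 103*(-8/3 + 1/64) = 103*(-509/192) = -52427/192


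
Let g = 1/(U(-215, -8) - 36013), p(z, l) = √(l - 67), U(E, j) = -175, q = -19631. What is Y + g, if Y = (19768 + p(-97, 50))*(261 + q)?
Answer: -13856608118081/36188 - 19370*I*√17 ≈ -3.8291e+8 - 79865.0*I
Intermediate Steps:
p(z, l) = √(-67 + l)
g = -1/36188 (g = 1/(-175 - 36013) = 1/(-36188) = -1/36188 ≈ -2.7633e-5)
Y = -382906160 - 19370*I*√17 (Y = (19768 + √(-67 + 50))*(261 - 19631) = (19768 + √(-17))*(-19370) = (19768 + I*√17)*(-19370) = -382906160 - 19370*I*√17 ≈ -3.8291e+8 - 79865.0*I)
Y + g = (-382906160 - 19370*I*√17) - 1/36188 = -13856608118081/36188 - 19370*I*√17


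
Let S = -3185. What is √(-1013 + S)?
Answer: I*√4198 ≈ 64.792*I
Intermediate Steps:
√(-1013 + S) = √(-1013 - 3185) = √(-4198) = I*√4198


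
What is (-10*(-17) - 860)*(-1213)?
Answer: 836970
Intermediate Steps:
(-10*(-17) - 860)*(-1213) = (170 - 860)*(-1213) = -690*(-1213) = 836970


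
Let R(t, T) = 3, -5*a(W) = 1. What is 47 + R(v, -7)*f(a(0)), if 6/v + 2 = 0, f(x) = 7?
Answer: 68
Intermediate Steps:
a(W) = -1/5 (a(W) = -1/5*1 = -1/5)
v = -3 (v = 6/(-2 + 0) = 6/(-2) = 6*(-1/2) = -3)
47 + R(v, -7)*f(a(0)) = 47 + 3*7 = 47 + 21 = 68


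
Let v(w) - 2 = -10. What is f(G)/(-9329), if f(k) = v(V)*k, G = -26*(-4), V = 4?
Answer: 832/9329 ≈ 0.089184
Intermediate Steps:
v(w) = -8 (v(w) = 2 - 10 = -8)
G = 104
f(k) = -8*k
f(G)/(-9329) = -8*104/(-9329) = -832*(-1/9329) = 832/9329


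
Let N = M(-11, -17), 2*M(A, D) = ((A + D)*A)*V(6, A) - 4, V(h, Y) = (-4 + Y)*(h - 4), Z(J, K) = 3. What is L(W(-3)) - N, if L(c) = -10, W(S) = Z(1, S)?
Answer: 4612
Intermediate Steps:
W(S) = 3
V(h, Y) = (-4 + Y)*(-4 + h)
M(A, D) = -2 + A*(-8 + 2*A)*(A + D)/2 (M(A, D) = (((A + D)*A)*(16 - 4*A - 4*6 + A*6) - 4)/2 = ((A*(A + D))*(16 - 4*A - 24 + 6*A) - 4)/2 = ((A*(A + D))*(-8 + 2*A) - 4)/2 = (A*(-8 + 2*A)*(A + D) - 4)/2 = (-4 + A*(-8 + 2*A)*(A + D))/2 = -2 + A*(-8 + 2*A)*(A + D)/2)
N = -4622 (N = -2 + (-11)**2*(-4 - 11) - 11*(-17)*(-4 - 11) = -2 + 121*(-15) - 11*(-17)*(-15) = -2 - 1815 - 2805 = -4622)
L(W(-3)) - N = -10 - 1*(-4622) = -10 + 4622 = 4612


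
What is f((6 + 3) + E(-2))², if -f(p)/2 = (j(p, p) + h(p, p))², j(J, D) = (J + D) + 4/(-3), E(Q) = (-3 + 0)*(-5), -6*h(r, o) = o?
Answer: 1073741824/81 ≈ 1.3256e+7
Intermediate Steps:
h(r, o) = -o/6
E(Q) = 15 (E(Q) = -3*(-5) = 15)
j(J, D) = -4/3 + D + J (j(J, D) = (D + J) + 4*(-⅓) = (D + J) - 4/3 = -4/3 + D + J)
f(p) = -2*(-4/3 + 11*p/6)² (f(p) = -2*((-4/3 + p + p) - p/6)² = -2*((-4/3 + 2*p) - p/6)² = -2*(-4/3 + 11*p/6)²)
f((6 + 3) + E(-2))² = (-(-8 + 11*((6 + 3) + 15))²/18)² = (-(-8 + 11*(9 + 15))²/18)² = (-(-8 + 11*24)²/18)² = (-(-8 + 264)²/18)² = (-1/18*256²)² = (-1/18*65536)² = (-32768/9)² = 1073741824/81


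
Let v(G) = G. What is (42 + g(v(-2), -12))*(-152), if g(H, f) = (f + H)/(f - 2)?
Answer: -6536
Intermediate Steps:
g(H, f) = (H + f)/(-2 + f)
(42 + g(v(-2), -12))*(-152) = (42 + (-2 - 12)/(-2 - 12))*(-152) = (42 - 14/(-14))*(-152) = (42 - 1/14*(-14))*(-152) = (42 + 1)*(-152) = 43*(-152) = -6536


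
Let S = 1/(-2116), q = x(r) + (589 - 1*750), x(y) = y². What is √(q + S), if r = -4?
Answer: I*√306821/46 ≈ 12.042*I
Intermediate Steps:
q = -145 (q = (-4)² + (589 - 1*750) = 16 + (589 - 750) = 16 - 161 = -145)
S = -1/2116 ≈ -0.00047259
√(q + S) = √(-145 - 1/2116) = √(-306821/2116) = I*√306821/46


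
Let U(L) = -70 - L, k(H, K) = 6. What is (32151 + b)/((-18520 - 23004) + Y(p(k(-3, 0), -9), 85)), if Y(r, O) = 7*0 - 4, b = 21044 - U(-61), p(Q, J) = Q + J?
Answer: -13301/10382 ≈ -1.2812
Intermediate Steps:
p(Q, J) = J + Q
b = 21053 (b = 21044 - (-70 - 1*(-61)) = 21044 - (-70 + 61) = 21044 - 1*(-9) = 21044 + 9 = 21053)
Y(r, O) = -4 (Y(r, O) = 0 - 4 = -4)
(32151 + b)/((-18520 - 23004) + Y(p(k(-3, 0), -9), 85)) = (32151 + 21053)/((-18520 - 23004) - 4) = 53204/(-41524 - 4) = 53204/(-41528) = 53204*(-1/41528) = -13301/10382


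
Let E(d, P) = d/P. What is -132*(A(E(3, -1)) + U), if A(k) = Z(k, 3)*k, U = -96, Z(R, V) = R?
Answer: 11484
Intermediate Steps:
A(k) = k**2 (A(k) = k*k = k**2)
-132*(A(E(3, -1)) + U) = -132*((3/(-1))**2 - 96) = -132*((3*(-1))**2 - 96) = -132*((-3)**2 - 96) = -132*(9 - 96) = -132*(-87) = 11484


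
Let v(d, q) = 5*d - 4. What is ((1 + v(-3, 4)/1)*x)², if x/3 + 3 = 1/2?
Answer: 18225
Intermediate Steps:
v(d, q) = -4 + 5*d
x = -15/2 (x = -9 + 3/2 = -15/2 ≈ -7.5000)
((1 + v(-3, 4)/1)*x)² = ((1 + (-4 + 5*(-3))/1)*(-15/2))² = ((1 + (-4 - 15)*1)*(-15/2))² = ((1 - 19*1)*(-15/2))² = ((1 - 19)*(-15/2))² = (-18*(-15/2))² = 135² = 18225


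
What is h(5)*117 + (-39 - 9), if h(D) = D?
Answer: 537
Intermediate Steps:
h(5)*117 + (-39 - 9) = 5*117 + (-39 - 9) = 585 - 48 = 537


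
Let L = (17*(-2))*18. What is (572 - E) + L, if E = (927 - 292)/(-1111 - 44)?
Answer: -9113/231 ≈ -39.450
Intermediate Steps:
E = -127/231 (E = 635/(-1155) = 635*(-1/1155) = -127/231 ≈ -0.54978)
L = -612 (L = -34*18 = -612)
(572 - E) + L = (572 - 1*(-127/231)) - 612 = (572 + 127/231) - 612 = 132259/231 - 612 = -9113/231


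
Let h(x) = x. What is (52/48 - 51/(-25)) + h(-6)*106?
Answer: -189863/300 ≈ -632.88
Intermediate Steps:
(52/48 - 51/(-25)) + h(-6)*106 = (52/48 - 51/(-25)) - 6*106 = (52*(1/48) - 51*(-1/25)) - 636 = (13/12 + 51/25) - 636 = 937/300 - 636 = -189863/300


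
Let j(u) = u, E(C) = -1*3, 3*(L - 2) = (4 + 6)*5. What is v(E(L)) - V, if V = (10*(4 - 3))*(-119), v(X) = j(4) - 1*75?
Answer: 1119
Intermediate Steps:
L = 56/3 (L = 2 + ((4 + 6)*5)/3 = 2 + (10*5)/3 = 2 + (⅓)*50 = 2 + 50/3 = 56/3 ≈ 18.667)
E(C) = -3
v(X) = -71 (v(X) = 4 - 1*75 = 4 - 75 = -71)
V = -1190 (V = (10*1)*(-119) = 10*(-119) = -1190)
v(E(L)) - V = -71 - 1*(-1190) = -71 + 1190 = 1119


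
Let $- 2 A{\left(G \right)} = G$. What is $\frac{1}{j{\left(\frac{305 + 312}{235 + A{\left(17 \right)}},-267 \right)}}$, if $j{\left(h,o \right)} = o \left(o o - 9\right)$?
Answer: $- \frac{1}{19031760} \approx -5.2544 \cdot 10^{-8}$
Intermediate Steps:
$A{\left(G \right)} = - \frac{G}{2}$
$j{\left(h,o \right)} = o \left(-9 + o^{2}\right)$ ($j{\left(h,o \right)} = o \left(o^{2} - 9\right) = o \left(-9 + o^{2}\right)$)
$\frac{1}{j{\left(\frac{305 + 312}{235 + A{\left(17 \right)}},-267 \right)}} = \frac{1}{\left(-267\right) \left(-9 + \left(-267\right)^{2}\right)} = \frac{1}{\left(-267\right) \left(-9 + 71289\right)} = \frac{1}{\left(-267\right) 71280} = \frac{1}{-19031760} = - \frac{1}{19031760}$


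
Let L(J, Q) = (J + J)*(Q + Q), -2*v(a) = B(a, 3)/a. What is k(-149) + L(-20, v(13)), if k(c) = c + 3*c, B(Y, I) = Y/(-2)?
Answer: -616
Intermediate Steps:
B(Y, I) = -Y/2 (B(Y, I) = Y*(-½) = -Y/2)
k(c) = 4*c
v(a) = ¼ (v(a) = -(-a/2)/(2*a) = -½*(-½) = ¼)
L(J, Q) = 4*J*Q (L(J, Q) = (2*J)*(2*Q) = 4*J*Q)
k(-149) + L(-20, v(13)) = 4*(-149) + 4*(-20)*(¼) = -596 - 20 = -616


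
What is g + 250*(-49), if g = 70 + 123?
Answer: -12057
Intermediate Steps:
g = 193
g + 250*(-49) = 193 + 250*(-49) = 193 - 12250 = -12057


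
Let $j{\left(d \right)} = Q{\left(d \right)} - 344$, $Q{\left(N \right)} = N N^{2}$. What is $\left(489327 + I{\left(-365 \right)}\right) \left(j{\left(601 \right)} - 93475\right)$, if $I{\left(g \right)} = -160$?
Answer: $106143360190994$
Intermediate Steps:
$Q{\left(N \right)} = N^{3}$
$j{\left(d \right)} = -344 + d^{3}$ ($j{\left(d \right)} = d^{3} - 344 = -344 + d^{3}$)
$\left(489327 + I{\left(-365 \right)}\right) \left(j{\left(601 \right)} - 93475\right) = \left(489327 - 160\right) \left(\left(-344 + 601^{3}\right) - 93475\right) = 489167 \left(\left(-344 + 217081801\right) - 93475\right) = 489167 \left(217081457 - 93475\right) = 489167 \cdot 216987982 = 106143360190994$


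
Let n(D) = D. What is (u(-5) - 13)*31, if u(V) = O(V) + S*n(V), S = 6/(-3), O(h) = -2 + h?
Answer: -310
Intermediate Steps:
S = -2 (S = 6*(-1/3) = -2)
u(V) = -2 - V (u(V) = (-2 + V) - 2*V = -2 - V)
(u(-5) - 13)*31 = ((-2 - 1*(-5)) - 13)*31 = ((-2 + 5) - 13)*31 = (3 - 13)*31 = -10*31 = -310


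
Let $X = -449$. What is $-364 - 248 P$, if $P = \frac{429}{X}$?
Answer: $- \frac{57044}{449} \approx -127.05$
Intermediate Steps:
$P = - \frac{429}{449}$ ($P = \frac{429}{-449} = 429 \left(- \frac{1}{449}\right) = - \frac{429}{449} \approx -0.95546$)
$-364 - 248 P = -364 - - \frac{106392}{449} = -364 + \frac{106392}{449} = - \frac{57044}{449}$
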